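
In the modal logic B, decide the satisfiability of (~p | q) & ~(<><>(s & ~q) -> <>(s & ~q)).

Satisfiable

1. (~p | q) & ~(<><>(s & ~q) -> <>(s & ~q)), u
2. ~p | q, u
3. ~(<><>(s & ~q) -> <>(s & ~q)), u
4. <><>(s & ~q), u
5. ~<>(s & ~q), u
6. ~(s & ~q), u
7. q, u
8. <>(s & ~q), v
9. ~(s & ~q), v
10. q, v
11. s & ~q, w
12. s, w
13. ~q, w
Accessibility: uRu, uRv, vRu, vRv, vRw, wRv, wRw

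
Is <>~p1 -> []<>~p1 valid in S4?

Tableau for the negation ~(<>~p1 -> []<>~p1):
1. ~(<>~p1 -> []<>~p1), u
2. <>~p1, u
3. ~[]<>~p1, u
4. ~p1, v
5. ~<>~p1, w
6. p1, w
Accessibility: uRu, uRv, uRw, vRv, wRw
The negation has an open branch (countermodel exists).

Not valid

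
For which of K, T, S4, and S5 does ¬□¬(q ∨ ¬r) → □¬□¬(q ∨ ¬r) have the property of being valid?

S4-tableau for the negation ¬(¬□¬(q ∨ ¬r) → □¬□¬(q ∨ ¬r)):
1. ¬(¬□¬(q ∨ ¬r) → □¬□¬(q ∨ ¬r)), u
2. ¬□¬(q ∨ ¬r), u
3. ¬□¬□¬(q ∨ ¬r), u
4. q ∨ ¬r, v
5. ¬r, v
6. □¬(q ∨ ¬r), w
7. ¬(q ∨ ¬r), w
8. ¬q, w
9. r, w
Accessibility: uRu, uRv, uRw, vRv, wRw
Complete open branch: countermodel on an S4-frame, so not valid in S4, nor in K, T (the same frame is also a K-frame and a T-frame).
S5-tableau for the negation ¬(¬□¬(q ∨ ¬r) → □¬□¬(q ∨ ¬r)):
1. ¬(¬□¬(q ∨ ¬r) → □¬□¬(q ∨ ¬r)), u
2. ¬□¬(q ∨ ¬r), u
3. ¬□¬□¬(q ∨ ¬r), u
4. q ∨ ¬r, v
5. ¬r, v
6. □¬(q ∨ ¬r), w
7. ¬(q ∨ ¬r), u
8. ¬q, u
9. r, u
10. ¬(q ∨ ¬r), v
11. ¬q, v
12. r, v
Accessibility: uRu, uRv, uRw, vRu, vRv, vRw, wRu, wRv, wRw
Branch closes: r and ¬r both at v.
Every branch closes (one shown): valid in S5.

S5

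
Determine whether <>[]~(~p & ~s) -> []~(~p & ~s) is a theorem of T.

Tableau for the negation ~(<>[]~(~p & ~s) -> []~(~p & ~s)):
1. ~(<>[]~(~p & ~s) -> []~(~p & ~s)), u
2. <>[]~(~p & ~s), u   [~->-rule on 1]
3. ~[]~(~p & ~s), u   [~->-rule on 1]
4. []~(~p & ~s), v   [<>-rule on 2: fresh world v, uRv]
5. ~(~p & ~s), v   [[]-rule on 4 via vRv]
6. s, v   [~&-rule on 5 (branches; this branch)]
7. ~p & ~s, w   [~[]-rule on 3: fresh world w, uRw]
8. ~p, w   [&-rule on 7]
9. ~s, w   [&-rule on 7]
Accessibility: uRu, uRv, uRw, vRv, wRw
The negation has an open branch (countermodel exists).

Invalid (countermodel exists)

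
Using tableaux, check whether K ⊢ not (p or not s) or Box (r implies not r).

Tableau for the negation not (not (p or not s) or Box (r implies not r)):
1. not (not (p or not s) or Box (r implies not r)), u
2. p or not s, u
3. not Box (r implies not r), u
4. not s, u
5. not (r implies not r), v
6. r, v
Accessibility: uRv
The negation has an open branch (countermodel exists).

No, not valid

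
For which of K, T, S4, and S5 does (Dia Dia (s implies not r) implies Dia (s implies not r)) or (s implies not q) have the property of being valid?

S4, S5

T-tableau for the negation not ((Dia Dia (s implies not r) implies Dia (s implies not r)) or (s implies not q)):
1. not ((Dia Dia (s implies not r) implies Dia (s implies not r)) or (s implies not q)), 0
2. not (Dia Dia (s implies not r) implies Dia (s implies not r)), 0
3. not (s implies not q), 0
4. Dia Dia (s implies not r), 0
5. not Dia (s implies not r), 0
6. s, 0
7. q, 0
8. not (s implies not r), 0
9. r, 0
10. Dia (s implies not r), 1
11. not (s implies not r), 1
12. s, 1
13. r, 1
14. s implies not r, 2
15. not r, 2
Accessibility: 0R0, 0R1, 1R1, 1R2, 2R2
Complete open branch: countermodel on a T-frame, so not valid in T, nor in K (the same frame is also a K-frame).
S4-tableau for the negation not ((Dia Dia (s implies not r) implies Dia (s implies not r)) or (s implies not q)):
1. not ((Dia Dia (s implies not r) implies Dia (s implies not r)) or (s implies not q)), 0
2. not (Dia Dia (s implies not r) implies Dia (s implies not r)), 0
3. not (s implies not q), 0
4. Dia Dia (s implies not r), 0
5. not Dia (s implies not r), 0
6. s, 0
7. q, 0
8. not (s implies not r), 0
9. r, 0
10. Dia (s implies not r), 1
11. not (s implies not r), 1
12. s, 1
13. r, 1
14. s implies not r, 2
15. not (s implies not r), 2
16. s, 2
17. r, 2
18. not r, 2
Accessibility: 0R0, 0R1, 0R2, 1R1, 1R2, 2R2
Branch closes: r and not r both at 2.
Every branch closes (one shown): valid in S4, hence also in S5 (every theorem of S4 is a theorem of S5).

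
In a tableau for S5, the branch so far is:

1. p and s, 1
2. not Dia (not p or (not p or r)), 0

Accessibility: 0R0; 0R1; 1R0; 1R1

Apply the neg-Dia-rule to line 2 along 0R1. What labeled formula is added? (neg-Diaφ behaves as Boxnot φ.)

neg-Diaφ behaves as Boxnot φ: propagate the negated body to each accessible world.

not (not p or (not p or r)), 1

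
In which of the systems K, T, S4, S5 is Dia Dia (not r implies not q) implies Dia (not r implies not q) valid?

S4, S5

S4-tableau for the negation not (Dia Dia (not r implies not q) implies Dia (not r implies not q)):
1. not (Dia Dia (not r implies not q) implies Dia (not r implies not q)), 0
2. Dia Dia (not r implies not q), 0
3. not Dia (not r implies not q), 0
4. not (not r implies not q), 0
5. not r, 0
6. q, 0
7. Dia (not r implies not q), 1
8. not (not r implies not q), 1
9. not r, 1
10. q, 1
11. not r implies not q, 2
12. not (not r implies not q), 2
13. not r, 2
14. q, 2
15. not q, 2
Accessibility: 0R0, 0R1, 0R2, 1R1, 1R2, 2R2
Branch closes: q and not q both at 2.
Every branch closes (one shown): valid in S4, hence also in S5 (every theorem of S4 is a theorem of S5).
T-tableau for the negation not (Dia Dia (not r implies not q) implies Dia (not r implies not q)):
1. not (Dia Dia (not r implies not q) implies Dia (not r implies not q)), 0
2. Dia Dia (not r implies not q), 0
3. not Dia (not r implies not q), 0
4. not (not r implies not q), 0
5. not r, 0
6. q, 0
7. Dia (not r implies not q), 1
8. not (not r implies not q), 1
9. not r, 1
10. q, 1
11. not r implies not q, 2
12. not q, 2
Accessibility: 0R0, 0R1, 1R1, 1R2, 2R2
Complete open branch: countermodel on a T-frame, so not valid in T, nor in K (the same frame is also a K-frame).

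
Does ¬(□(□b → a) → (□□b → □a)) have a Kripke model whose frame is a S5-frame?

Unsatisfiable (every branch closes)

1. ¬(□(□b → a) → (□□b → □a)), w0
2. □(□b → a), w0
3. ¬(□□b → □a), w0
4. □□b, w0
5. ¬□a, w0
6. □b → a, w0
7. □b, w0
8. b, w0
9. a, w0
10. ¬a, w1
11. □b → a, w1
12. □b, w1
13. b, w1
14. ¬□b, w1
15. ¬b, w2
16. □b → a, w2
17. □b, w2
18. b, w2
Accessibility: w0Rw0, w0Rw1, w0Rw2, w1Rw0, w1Rw1, w1Rw2, w2Rw0, w2Rw1, w2Rw2
Branch closes: b and ¬b both at w2.
All branches of the tableau close; one closing branch shown above.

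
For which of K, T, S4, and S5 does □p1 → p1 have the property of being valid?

T, S4, S5

K-tableau for the negation ¬(□p1 → p1):
1. ¬(□p1 → p1), 0
2. □p1, 0
3. ¬p1, 0
Complete open branch: countermodel on a K-frame, so not valid in K.
T-tableau for the negation ¬(□p1 → p1):
1. ¬(□p1 → p1), 0
2. □p1, 0
3. ¬p1, 0
4. p1, 0
Accessibility: 0R0
Branch closes: p1 and ¬p1 both at 0.
Every branch closes (one shown): valid in T, hence also in S4, S5 (every theorem of T is a theorem of S4 and S5).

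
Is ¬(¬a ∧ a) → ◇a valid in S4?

Tableau for the negation ¬(¬(¬a ∧ a) → ◇a):
1. ¬(¬(¬a ∧ a) → ◇a), w0
2. ¬(¬a ∧ a), w0
3. ¬◇a, w0
4. ¬a, w0
Accessibility: w0Rw0
The negation has an open branch (countermodel exists).

Not valid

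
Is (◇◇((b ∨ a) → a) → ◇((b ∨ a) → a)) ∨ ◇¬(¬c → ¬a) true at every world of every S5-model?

Tableau for the negation ¬((◇◇((b ∨ a) → a) → ◇((b ∨ a) → a)) ∨ ◇¬(¬c → ¬a)):
1. ¬((◇◇((b ∨ a) → a) → ◇((b ∨ a) → a)) ∨ ◇¬(¬c → ¬a)), u
2. ¬(◇◇((b ∨ a) → a) → ◇((b ∨ a) → a)), u
3. ¬◇¬(¬c → ¬a), u
4. ◇◇((b ∨ a) → a), u
5. ¬◇((b ∨ a) → a), u
6. ¬c → ¬a, u
7. ¬((b ∨ a) → a), u
8. b ∨ a, u
9. ¬a, u
10. b, u
11. ◇((b ∨ a) → a), v
12. ¬c → ¬a, v
13. ¬((b ∨ a) → a), v
14. b ∨ a, v
15. ¬a, v
16. b, v
17. (b ∨ a) → a, w
18. ¬c → ¬a, w
19. ¬((b ∨ a) → a), w
20. b ∨ a, w
21. ¬a, w
22. ¬(b ∨ a), w
23. ¬b, w
24. a, w
Accessibility: uRu, uRv, uRw, vRu, vRv, vRw, wRu, wRv, wRw
Branch closes: a and ¬a both at w.
All branches of the negation close; one closing branch shown above.

Yes, valid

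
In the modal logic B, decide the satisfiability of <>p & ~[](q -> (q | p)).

1. <>p & ~[](q -> (q | p)), w0
2. <>p, w0
3. ~[](q -> (q | p)), w0
4. p, w1
5. ~(q -> (q | p)), w2
6. q, w2
7. ~(q | p), w2
8. ~q, w2
9. ~p, w2
Accessibility: w0Rw0, w0Rw1, w0Rw2, w1Rw0, w1Rw1, w2Rw0, w2Rw2
Branch closes: q and ~q both at w2.
(One branch shown.) All branches close.

Unsatisfiable (every branch closes)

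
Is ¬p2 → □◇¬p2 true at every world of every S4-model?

Invalid (countermodel exists)

Tableau for the negation ¬(¬p2 → □◇¬p2):
1. ¬(¬p2 → □◇¬p2), u
2. ¬p2, u
3. ¬□◇¬p2, u
4. ¬◇¬p2, v
5. p2, v
Accessibility: uRu, uRv, vRv
The negation has an open branch (countermodel exists).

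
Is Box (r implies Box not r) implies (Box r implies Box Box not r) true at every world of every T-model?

Tableau for the negation not (Box (r implies Box not r) implies (Box r implies Box Box not r)):
1. not (Box (r implies Box not r) implies (Box r implies Box Box not r)), 0
2. Box (r implies Box not r), 0   [neg-implies-rule on 1]
3. not (Box r implies Box Box not r), 0   [neg-implies-rule on 1]
4. Box r, 0   [neg-implies-rule on 3]
5. not Box Box not r, 0   [neg-implies-rule on 3]
6. r implies Box not r, 0   [Box-rule on 2 via 0R0]
7. r, 0   [Box-rule on 4 via 0R0]
8. Box not r, 0   [implies-rule on 6 (branches; this branch)]
9. not r, 0   [Box-rule on 8 via 0R0]
Accessibility: 0R0
Branch closes: r and not r both at 0.
All branches of the negation close; one closing branch shown above.

Yes, valid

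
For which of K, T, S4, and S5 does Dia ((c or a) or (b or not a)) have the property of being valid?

T, S4, S5

T-tableau for the negation not Dia ((c or a) or (b or not a)):
1. not Dia ((c or a) or (b or not a)), w0
2. not ((c or a) or (b or not a)), w0
3. not (c or a), w0
4. not (b or not a), w0
5. not c, w0
6. not a, w0
7. not b, w0
8. a, w0
Accessibility: w0Rw0
Branch closes: a and not a both at w0.
Every branch closes (one shown): valid in T, hence also in S4, S5 (every theorem of T is a theorem of S4 and S5).
K-tableau for the negation not Dia ((c or a) or (b or not a)):
1. not Dia ((c or a) or (b or not a)), w0
Complete open branch: countermodel on a K-frame, so not valid in K.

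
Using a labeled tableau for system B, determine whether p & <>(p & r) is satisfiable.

Satisfiable (open branch found)

1. p & <>(p & r), 0
2. p, 0
3. <>(p & r), 0
4. p & r, 1
5. p, 1
6. r, 1
Accessibility: 0R0, 0R1, 1R0, 1R1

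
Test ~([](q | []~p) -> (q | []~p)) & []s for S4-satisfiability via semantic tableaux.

1. ~([](q | []~p) -> (q | []~p)) & []s, u
2. ~([](q | []~p) -> (q | []~p)), u
3. []s, u
4. [](q | []~p), u
5. ~(q | []~p), u
6. ~q, u
7. ~[]~p, u
8. s, u
9. q | []~p, u
10. []~p, u
11. ~p, u
12. p, v
13. s, v
14. q | []~p, v
15. ~p, v
Accessibility: uRu, uRv, vRv
Branch closes: p and ~p both at v.
All branches of the tableau close; one closing branch shown above.

No, unsatisfiable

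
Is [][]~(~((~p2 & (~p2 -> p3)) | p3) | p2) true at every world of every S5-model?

Invalid (countermodel exists)

Tableau for the negation ~[][]~(~((~p2 & (~p2 -> p3)) | p3) | p2):
1. ~[][]~(~((~p2 & (~p2 -> p3)) | p3) | p2), 0
2. ~[]~(~((~p2 & (~p2 -> p3)) | p3) | p2), 1
3. ~((~p2 & (~p2 -> p3)) | p3) | p2, 2
4. p2, 2
Accessibility: 0R0, 0R1, 0R2, 1R0, 1R1, 1R2, 2R0, 2R1, 2R2
The negation has an open branch (countermodel exists).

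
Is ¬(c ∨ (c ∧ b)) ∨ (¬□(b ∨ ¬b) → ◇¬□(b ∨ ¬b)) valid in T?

Valid

Tableau for the negation ¬(¬(c ∨ (c ∧ b)) ∨ (¬□(b ∨ ¬b) → ◇¬□(b ∨ ¬b))):
1. ¬(¬(c ∨ (c ∧ b)) ∨ (¬□(b ∨ ¬b) → ◇¬□(b ∨ ¬b))), w0
2. c ∨ (c ∧ b), w0
3. ¬(¬□(b ∨ ¬b) → ◇¬□(b ∨ ¬b)), w0
4. ¬□(b ∨ ¬b), w0
5. ¬◇¬□(b ∨ ¬b), w0
6. □(b ∨ ¬b), w0
7. b ∨ ¬b, w0
8. c ∧ b, w0
9. c, w0
10. b, w0
11. ¬(b ∨ ¬b), w1
12. ¬b, w1
13. b, w1
Accessibility: w0Rw0, w0Rw1, w1Rw1
Branch closes: b and ¬b both at w1.
All branches of the negation close; one closing branch shown above.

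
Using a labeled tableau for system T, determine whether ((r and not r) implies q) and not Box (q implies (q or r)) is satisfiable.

Unsatisfiable

1. ((r and not r) implies q) and not Box (q implies (q or r)), u
2. (r and not r) implies q, u
3. not Box (q implies (q or r)), u
4. not (r and not r), u
5. r, u
6. not (q implies (q or r)), v
7. q, v
8. not (q or r), v
9. not q, v
10. not r, v
Accessibility: uRu, uRv, vRv
Branch closes: q and not q both at v.
(One branch shown.) All branches close.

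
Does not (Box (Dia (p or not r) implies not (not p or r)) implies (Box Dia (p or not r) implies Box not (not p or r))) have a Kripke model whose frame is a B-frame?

Unsatisfiable (every branch closes)

1. not (Box (Dia (p or not r) implies not (not p or r)) implies (Box Dia (p or not r) implies Box not (not p or r))), u
2. Box (Dia (p or not r) implies not (not p or r)), u
3. not (Box Dia (p or not r) implies Box not (not p or r)), u
4. Box Dia (p or not r), u
5. not Box not (not p or r), u
6. Dia (p or not r) implies not (not p or r), u
7. Dia (p or not r), u
8. not Dia (p or not r), u
9. not (p or not r), u
10. not p, u
11. r, u
12. not p or r, v
13. Dia (p or not r) implies not (not p or r), v
14. Dia (p or not r), v
15. not (p or not r), v
16. not p, v
17. r, v
18. not Dia (p or not r), v
19. p or not r, w
20. Dia (p or not r) implies not (not p or r), w
21. Dia (p or not r), w
22. not (p or not r), w
23. not p, w
24. r, w
25. not r, w
Accessibility: uRu, uRv, uRw, vRu, vRv, wRu, wRw
Branch closes: r and not r both at w.
All branches of the tableau close; one closing branch shown above.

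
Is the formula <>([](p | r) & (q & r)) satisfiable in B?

1. <>([](p | r) & (q & r)), 0
2. [](p | r) & (q & r), 1
3. [](p | r), 1
4. q & r, 1
5. q, 1
6. r, 1
7. p | r, 0
8. p | r, 1
9. r, 0
Accessibility: 0R0, 0R1, 1R0, 1R1

Satisfiable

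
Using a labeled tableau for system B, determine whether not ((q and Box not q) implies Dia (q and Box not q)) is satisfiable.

1. not ((q and Box not q) implies Dia (q and Box not q)), u
2. q and Box not q, u
3. not Dia (q and Box not q), u
4. q, u
5. Box not q, u
6. not (q and Box not q), u
7. not q, u
Accessibility: uRu
Branch closes: q and not q both at u.
(One branch shown.) All branches close.

Unsatisfiable (every branch closes)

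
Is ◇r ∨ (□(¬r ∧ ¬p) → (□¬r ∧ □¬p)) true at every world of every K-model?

Tableau for the negation ¬(◇r ∨ (□(¬r ∧ ¬p) → (□¬r ∧ □¬p))):
1. ¬(◇r ∨ (□(¬r ∧ ¬p) → (□¬r ∧ □¬p))), w0
2. ¬◇r, w0
3. ¬(□(¬r ∧ ¬p) → (□¬r ∧ □¬p)), w0
4. □(¬r ∧ ¬p), w0
5. ¬(□¬r ∧ □¬p), w0
6. ¬□¬p, w0
7. p, w1
8. ¬r, w1
9. ¬r ∧ ¬p, w1
10. ¬p, w1
Accessibility: w0Rw1
Branch closes: p and ¬p both at w1.
All branches of the negation close; one closing branch shown above.

Valid in K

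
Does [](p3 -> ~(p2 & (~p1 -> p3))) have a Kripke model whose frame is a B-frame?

1. [](p3 -> ~(p2 & (~p1 -> p3))), 0
2. p3 -> ~(p2 & (~p1 -> p3)), 0   [[]-rule on 1 via 0R0]
3. ~(p2 & (~p1 -> p3)), 0   [->-rule on 2 (branches; this branch)]
4. ~(~p1 -> p3), 0   [~&-rule on 3 (branches; this branch)]
5. ~p1, 0   [~->-rule on 4]
6. ~p3, 0   [~->-rule on 4]
Accessibility: 0R0

Satisfiable (open branch found)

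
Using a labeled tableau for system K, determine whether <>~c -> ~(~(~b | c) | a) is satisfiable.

Satisfiable

1. <>~c -> ~(~(~b | c) | a), u
2. ~(~(~b | c) | a), u   [->-rule on 1 (branches; this branch)]
3. ~b | c, u   [~|-rule on 2]
4. ~a, u   [~|-rule on 2]
5. c, u   [|-rule on 3 (branches; this branch)]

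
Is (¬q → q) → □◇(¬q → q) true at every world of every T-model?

Invalid (countermodel exists)

Tableau for the negation ¬((¬q → q) → □◇(¬q → q)):
1. ¬((¬q → q) → □◇(¬q → q)), w0
2. ¬q → q, w0   [¬→-rule on 1]
3. ¬□◇(¬q → q), w0   [¬→-rule on 1]
4. q, w0   [→-rule on 2 (branches; this branch)]
5. ¬◇(¬q → q), w1   [¬□-rule on 3: fresh world w1, w0Rw1]
6. ¬(¬q → q), w1   [¬◇-rule on 5 via w1Rw1]
7. ¬q, w1   [¬→-rule on 6]
Accessibility: w0Rw0, w0Rw1, w1Rw1
The negation has an open branch (countermodel exists).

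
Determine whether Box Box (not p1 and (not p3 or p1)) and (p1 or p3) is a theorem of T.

Tableau for the negation not (Box Box (not p1 and (not p3 or p1)) and (p1 or p3)):
1. not (Box Box (not p1 and (not p3 or p1)) and (p1 or p3)), w0
2. not (p1 or p3), w0   [neg-and-rule on 1 (branches; this branch)]
3. not p1, w0   [neg-or-rule on 2]
4. not p3, w0   [neg-or-rule on 2]
Accessibility: w0Rw0
The negation has an open branch (countermodel exists).

Invalid (countermodel exists)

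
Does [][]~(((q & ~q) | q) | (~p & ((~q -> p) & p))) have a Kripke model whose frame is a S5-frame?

1. [][]~(((q & ~q) | q) | (~p & ((~q -> p) & p))), 0
2. []~(((q & ~q) | q) | (~p & ((~q -> p) & p))), 0
3. ~(((q & ~q) | q) | (~p & ((~q -> p) & p))), 0
4. ~((q & ~q) | q), 0
5. ~(~p & ((~q -> p) & p)), 0
6. ~(q & ~q), 0
7. ~q, 0
8. ~((~q -> p) & p), 0
9. ~p, 0
Accessibility: 0R0

Satisfiable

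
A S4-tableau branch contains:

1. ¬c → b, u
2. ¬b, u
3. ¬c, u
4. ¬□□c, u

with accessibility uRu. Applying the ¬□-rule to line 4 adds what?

a fresh world v with uRv, and ¬□c at v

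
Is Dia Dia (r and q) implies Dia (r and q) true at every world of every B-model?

Tableau for the negation not (Dia Dia (r and q) implies Dia (r and q)):
1. not (Dia Dia (r and q) implies Dia (r and q)), w0
2. Dia Dia (r and q), w0
3. not Dia (r and q), w0
4. not (r and q), w0
5. not q, w0
6. Dia (r and q), w1
7. not (r and q), w1
8. not q, w1
9. r and q, w2
10. r, w2
11. q, w2
Accessibility: w0Rw0, w0Rw1, w1Rw0, w1Rw1, w1Rw2, w2Rw1, w2Rw2
The negation has an open branch (countermodel exists).

No, not valid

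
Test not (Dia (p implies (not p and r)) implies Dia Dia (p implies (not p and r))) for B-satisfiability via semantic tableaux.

No, unsatisfiable

1. not (Dia (p implies (not p and r)) implies Dia Dia (p implies (not p and r))), 0
2. Dia (p implies (not p and r)), 0
3. not Dia Dia (p implies (not p and r)), 0
4. not Dia (p implies (not p and r)), 0
5. not (p implies (not p and r)), 0
6. p, 0
7. not (not p and r), 0
8. not r, 0
9. p implies (not p and r), 1
10. not Dia (p implies (not p and r)), 1
11. not (p implies (not p and r)), 1
12. p, 1
13. not (not p and r), 1
14. not p and r, 1
15. not p, 1
16. r, 1
Accessibility: 0R0, 0R1, 1R0, 1R1
Branch closes: p and not p both at 1.
(One branch shown.) All branches close.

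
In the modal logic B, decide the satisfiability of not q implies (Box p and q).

1. not q implies (Box p and q), 0
2. Box p and q, 0   [implies-rule on 1 (branches; this branch)]
3. Box p, 0   [and-rule on 2]
4. q, 0   [and-rule on 2]
5. p, 0   [Box-rule on 3 via 0R0]
Accessibility: 0R0

Satisfiable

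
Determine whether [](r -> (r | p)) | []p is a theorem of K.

Tableau for the negation ~([](r -> (r | p)) | []p):
1. ~([](r -> (r | p)) | []p), w0
2. ~[](r -> (r | p)), w0
3. ~[]p, w0
4. ~(r -> (r | p)), w1
5. r, w1
6. ~(r | p), w1
7. ~r, w1
8. ~p, w1
Accessibility: w0Rw1
Branch closes: r and ~r both at w1.
Every branch of the negation's tableau closes; the branch above is one of them.

Valid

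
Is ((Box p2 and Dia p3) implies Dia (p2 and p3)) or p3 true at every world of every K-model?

Yes, valid

Tableau for the negation not (((Box p2 and Dia p3) implies Dia (p2 and p3)) or p3):
1. not (((Box p2 and Dia p3) implies Dia (p2 and p3)) or p3), u
2. not ((Box p2 and Dia p3) implies Dia (p2 and p3)), u
3. not p3, u
4. Box p2 and Dia p3, u
5. not Dia (p2 and p3), u
6. Box p2, u
7. Dia p3, u
8. p3, v
9. not (p2 and p3), v
10. p2, v
11. not p3, v
Accessibility: uRv
Branch closes: p3 and not p3 both at v.
All branches of the negation close; one closing branch shown above.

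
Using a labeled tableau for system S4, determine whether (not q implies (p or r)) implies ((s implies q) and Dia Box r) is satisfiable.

Satisfiable

1. (not q implies (p or r)) implies ((s implies q) and Dia Box r), w0
2. (s implies q) and Dia Box r, w0
3. s implies q, w0
4. Dia Box r, w0
5. q, w0
6. Box r, w1
7. r, w1
Accessibility: w0Rw0, w0Rw1, w1Rw1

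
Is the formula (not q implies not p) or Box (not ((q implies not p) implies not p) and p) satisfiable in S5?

Satisfiable

1. (not q implies not p) or Box (not ((q implies not p) implies not p) and p), u
2. Box (not ((q implies not p) implies not p) and p), u
3. not ((q implies not p) implies not p) and p, u
4. not ((q implies not p) implies not p), u
5. p, u
6. q implies not p, u
7. not q, u
Accessibility: uRu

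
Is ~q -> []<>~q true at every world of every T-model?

Invalid (countermodel exists)

Tableau for the negation ~(~q -> []<>~q):
1. ~(~q -> []<>~q), u
2. ~q, u
3. ~[]<>~q, u
4. ~<>~q, v
5. q, v
Accessibility: uRu, uRv, vRv
The negation has an open branch (countermodel exists).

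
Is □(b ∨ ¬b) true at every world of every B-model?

Valid

Tableau for the negation ¬□(b ∨ ¬b):
1. ¬□(b ∨ ¬b), w0
2. ¬(b ∨ ¬b), w1
3. ¬b, w1
4. b, w1
Accessibility: w0Rw0, w0Rw1, w1Rw0, w1Rw1
Branch closes: b and ¬b both at w1.
Every branch of the negation's tableau closes; the branch above is one of them.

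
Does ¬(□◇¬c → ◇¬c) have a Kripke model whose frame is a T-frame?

Unsatisfiable (every branch closes)

1. ¬(□◇¬c → ◇¬c), w0
2. □◇¬c, w0
3. ¬◇¬c, w0
4. ◇¬c, w0
5. c, w0
6. ¬c, w1
7. ◇¬c, w1
8. c, w1
Accessibility: w0Rw0, w0Rw1, w1Rw1
Branch closes: c and ¬c both at w1.
(One branch shown.) All branches close.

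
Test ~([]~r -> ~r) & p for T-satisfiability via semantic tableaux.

No, unsatisfiable

1. ~([]~r -> ~r) & p, w0
2. ~([]~r -> ~r), w0
3. p, w0
4. []~r, w0
5. r, w0
6. ~r, w0
Accessibility: w0Rw0
Branch closes: r and ~r both at w0.
All branches of the tableau close; one closing branch shown above.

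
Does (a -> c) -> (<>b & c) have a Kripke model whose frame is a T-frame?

1. (a -> c) -> (<>b & c), u
2. <>b & c, u
3. <>b, u
4. c, u
5. b, v
Accessibility: uRu, uRv, vRv

Satisfiable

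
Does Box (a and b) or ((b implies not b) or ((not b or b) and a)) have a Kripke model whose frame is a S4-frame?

Satisfiable (open branch found)

1. Box (a and b) or ((b implies not b) or ((not b or b) and a)), u
2. (b implies not b) or ((not b or b) and a), u
3. (not b or b) and a, u
4. not b or b, u
5. a, u
6. b, u
Accessibility: uRu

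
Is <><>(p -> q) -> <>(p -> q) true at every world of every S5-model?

Tableau for the negation ~(<><>(p -> q) -> <>(p -> q)):
1. ~(<><>(p -> q) -> <>(p -> q)), u
2. <><>(p -> q), u   [~->-rule on 1]
3. ~<>(p -> q), u   [~->-rule on 1]
4. ~(p -> q), u   [~<>-rule on 3 via uRu]
5. p, u   [~->-rule on 4]
6. ~q, u   [~->-rule on 4]
7. <>(p -> q), v   [<>-rule on 2: fresh world v, uRv]
8. ~(p -> q), v   [~<>-rule on 3 via uRv]
9. p, v   [~->-rule on 8]
10. ~q, v   [~->-rule on 8]
11. p -> q, w   [<>-rule on 7: fresh world w, vRw]
12. ~(p -> q), w   [~<>-rule on 3 via uRw]
13. p, w   [~->-rule on 12]
14. ~q, w   [~->-rule on 12]
15. q, w   [->-rule on 11 (branches; this branch)]
Accessibility: uRu, uRv, uRw, vRu, vRv, vRw, wRu, wRv, wRw
Branch closes: q and ~q both at w.
Every branch of the negation's tableau closes; the branch above is one of them.

Yes, valid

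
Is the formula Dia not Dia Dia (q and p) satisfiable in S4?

1. Dia not Dia Dia (q and p), u
2. not Dia Dia (q and p), v
3. not Dia (q and p), v
4. not (q and p), v
5. not p, v
Accessibility: uRu, uRv, vRv

Satisfiable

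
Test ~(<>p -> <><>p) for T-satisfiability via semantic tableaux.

No, unsatisfiable

1. ~(<>p -> <><>p), 0
2. <>p, 0
3. ~<><>p, 0
4. ~<>p, 0
5. ~p, 0
6. p, 1
7. ~<>p, 1
8. ~p, 1
Accessibility: 0R0, 0R1, 1R1
Branch closes: p and ~p both at 1.
All branches of the tableau close; one closing branch shown above.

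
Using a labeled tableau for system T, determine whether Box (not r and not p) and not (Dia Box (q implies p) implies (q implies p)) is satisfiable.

1. Box (not r and not p) and not (Dia Box (q implies p) implies (q implies p)), w0
2. Box (not r and not p), w0
3. not (Dia Box (q implies p) implies (q implies p)), w0
4. Dia Box (q implies p), w0
5. not (q implies p), w0
6. q, w0
7. not p, w0
8. not r and not p, w0
9. not r, w0
10. Box (q implies p), w1
11. not r and not p, w1
12. not r, w1
13. not p, w1
14. q implies p, w1
15. not q, w1
Accessibility: w0Rw0, w0Rw1, w1Rw1

Satisfiable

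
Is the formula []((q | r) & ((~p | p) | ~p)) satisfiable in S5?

1. []((q | r) & ((~p | p) | ~p)), u
2. (q | r) & ((~p | p) | ~p), u   [[]-rule on 1 via uRu]
3. q | r, u   [&-rule on 2]
4. (~p | p) | ~p, u   [&-rule on 2]
5. r, u   [|-rule on 3 (branches; this branch)]
6. ~p, u   [|-rule on 4 (branches; this branch)]
Accessibility: uRu

Satisfiable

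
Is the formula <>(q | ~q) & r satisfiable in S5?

1. <>(q | ~q) & r, 0
2. <>(q | ~q), 0   [&-rule on 1]
3. r, 0   [&-rule on 1]
4. q | ~q, 1   [<>-rule on 2: fresh world 1, 0R1]
5. ~q, 1   [|-rule on 4 (branches; this branch)]
Accessibility: 0R0, 0R1, 1R0, 1R1

Satisfiable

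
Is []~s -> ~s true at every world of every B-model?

Tableau for the negation ~([]~s -> ~s):
1. ~([]~s -> ~s), 0
2. []~s, 0   [~->-rule on 1]
3. s, 0   [~->-rule on 1]
4. ~s, 0   [[]-rule on 2 via 0R0]
Accessibility: 0R0
Branch closes: s and ~s both at 0.
All branches of the negation close; one closing branch shown above.

Yes, valid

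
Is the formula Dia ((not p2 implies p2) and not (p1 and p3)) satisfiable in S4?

1. Dia ((not p2 implies p2) and not (p1 and p3)), w0
2. (not p2 implies p2) and not (p1 and p3), w1
3. not p2 implies p2, w1
4. not (p1 and p3), w1
5. p2, w1
6. not p3, w1
Accessibility: w0Rw0, w0Rw1, w1Rw1

Yes, satisfiable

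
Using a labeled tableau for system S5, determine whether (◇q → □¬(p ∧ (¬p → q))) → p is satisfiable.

1. (◇q → □¬(p ∧ (¬p → q))) → p, 0
2. p, 0
Accessibility: 0R0

Satisfiable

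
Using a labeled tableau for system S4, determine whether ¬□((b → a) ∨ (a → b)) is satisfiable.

No, unsatisfiable

1. ¬□((b → a) ∨ (a → b)), u
2. ¬((b → a) ∨ (a → b)), v   [¬□-rule on 1: fresh world v, uRv]
3. ¬(b → a), v   [¬∨-rule on 2]
4. ¬(a → b), v   [¬∨-rule on 2]
5. b, v   [¬→-rule on 3]
6. ¬a, v   [¬→-rule on 3]
7. a, v   [¬→-rule on 4]
8. ¬b, v   [¬→-rule on 4]
Accessibility: uRu, uRv, vRv
Branch closes: a and ¬a both at v.
All branches of the tableau close; one closing branch shown above.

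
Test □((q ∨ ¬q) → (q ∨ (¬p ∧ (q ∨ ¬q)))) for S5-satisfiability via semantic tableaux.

1. □((q ∨ ¬q) → (q ∨ (¬p ∧ (q ∨ ¬q)))), u
2. (q ∨ ¬q) → (q ∨ (¬p ∧ (q ∨ ¬q))), u
3. q ∨ (¬p ∧ (q ∨ ¬q)), u
4. ¬p ∧ (q ∨ ¬q), u
5. ¬p, u
6. q ∨ ¬q, u
7. ¬q, u
Accessibility: uRu

Satisfiable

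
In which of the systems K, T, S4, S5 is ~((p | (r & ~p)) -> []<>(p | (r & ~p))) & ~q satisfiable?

K, T, S4

S5-tableau for the formula:
1. ~((p | (r & ~p)) -> []<>(p | (r & ~p))) & ~q, 0
2. ~((p | (r & ~p)) -> []<>(p | (r & ~p))), 0
3. ~q, 0
4. p | (r & ~p), 0
5. ~[]<>(p | (r & ~p)), 0
6. r & ~p, 0
7. r, 0
8. ~p, 0
9. ~<>(p | (r & ~p)), 1
10. ~(p | (r & ~p)), 0
11. ~(r & ~p), 0
12. ~(p | (r & ~p)), 1
13. ~p, 1
14. ~(r & ~p), 1
15. p, 0
Accessibility: 0R0, 0R1, 1R0, 1R1
Branch closes: p and ~p both at 0.
Every branch closes (one shown): unsatisfiable in S5.
S4-tableau for the formula:
1. ~((p | (r & ~p)) -> []<>(p | (r & ~p))) & ~q, 0
2. ~((p | (r & ~p)) -> []<>(p | (r & ~p))), 0
3. ~q, 0
4. p | (r & ~p), 0
5. ~[]<>(p | (r & ~p)), 0
6. r & ~p, 0
7. r, 0
8. ~p, 0
9. ~<>(p | (r & ~p)), 1
10. ~(p | (r & ~p)), 1
11. ~p, 1
12. ~(r & ~p), 1
13. ~r, 1
Accessibility: 0R0, 0R1, 1R1
Complete open branch: satisfiable in S4, hence also in K, T (this S4-model is also a K-model and a T-model).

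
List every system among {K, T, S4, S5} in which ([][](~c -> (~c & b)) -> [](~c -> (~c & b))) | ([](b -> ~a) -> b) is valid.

T, S4, S5

T-tableau for the negation ~(([][](~c -> (~c & b)) -> [](~c -> (~c & b))) | ([](b -> ~a) -> b)):
1. ~(([][](~c -> (~c & b)) -> [](~c -> (~c & b))) | ([](b -> ~a) -> b)), u
2. ~([][](~c -> (~c & b)) -> [](~c -> (~c & b))), u   [~|-rule on 1]
3. ~([](b -> ~a) -> b), u   [~|-rule on 1]
4. [][](~c -> (~c & b)), u   [~->-rule on 2]
5. ~[](~c -> (~c & b)), u   [~->-rule on 2]
6. [](b -> ~a), u   [~->-rule on 3]
7. ~b, u   [~->-rule on 3]
8. [](~c -> (~c & b)), u   [[]-rule on 4 via uRu]
9. b -> ~a, u   [[]-rule on 6 via uRu]
10. ~c -> (~c & b), u   [[]-rule on 8 via uRu]
11. ~a, u   [->-rule on 9 (branches; this branch)]
12. c, u   [->-rule on 10 (branches; this branch)]
13. ~(~c -> (~c & b)), v   [~[]-rule on 5: fresh world v, uRv]
14. ~c, v   [~->-rule on 13]
15. ~(~c & b), v   [~->-rule on 13]
16. [](~c -> (~c & b)), v   [[]-rule on 4 via uRv]
17. b -> ~a, v   [[]-rule on 6 via uRv]
18. ~c -> (~c & b), v   [[]-rule on 8 via uRv]
19. ~b, v   [~&-rule on 15 (branches; this branch)]
20. ~a, v   [->-rule on 17 (branches; this branch)]
21. ~c & b, v   [->-rule on 18 (branches; this branch)]
22. b, v   [&-rule on 21]
Accessibility: uRu, uRv, vRv
Branch closes: b and ~b both at v.
Every branch closes (one shown): valid in T, hence also in S4, S5 (every theorem of T is a theorem of S4 and S5).
K-tableau for the negation ~(([][](~c -> (~c & b)) -> [](~c -> (~c & b))) | ([](b -> ~a) -> b)):
1. ~(([][](~c -> (~c & b)) -> [](~c -> (~c & b))) | ([](b -> ~a) -> b)), u
2. ~([][](~c -> (~c & b)) -> [](~c -> (~c & b))), u   [~|-rule on 1]
3. ~([](b -> ~a) -> b), u   [~|-rule on 1]
4. [][](~c -> (~c & b)), u   [~->-rule on 2]
5. ~[](~c -> (~c & b)), u   [~->-rule on 2]
6. [](b -> ~a), u   [~->-rule on 3]
7. ~b, u   [~->-rule on 3]
8. ~(~c -> (~c & b)), v   [~[]-rule on 5: fresh world v, uRv]
9. ~c, v   [~->-rule on 8]
10. ~(~c & b), v   [~->-rule on 8]
11. [](~c -> (~c & b)), v   [[]-rule on 4 via uRv]
12. b -> ~a, v   [[]-rule on 6 via uRv]
13. ~b, v   [~&-rule on 10 (branches; this branch)]
14. ~a, v   [->-rule on 12 (branches; this branch)]
Accessibility: uRv
Complete open branch: countermodel on a K-frame, so not valid in K.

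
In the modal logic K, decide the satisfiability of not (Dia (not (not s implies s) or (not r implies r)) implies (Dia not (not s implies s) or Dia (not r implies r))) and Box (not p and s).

1. not (Dia (not (not s implies s) or (not r implies r)) implies (Dia not (not s implies s) or Dia (not r implies r))) and Box (not p and s), 0
2. not (Dia (not (not s implies s) or (not r implies r)) implies (Dia not (not s implies s) or Dia (not r implies r))), 0   [and-rule on 1]
3. Box (not p and s), 0   [and-rule on 1]
4. Dia (not (not s implies s) or (not r implies r)), 0   [neg-implies-rule on 2]
5. not (Dia not (not s implies s) or Dia (not r implies r)), 0   [neg-implies-rule on 2]
6. not Dia not (not s implies s), 0   [neg-or-rule on 5]
7. not Dia (not r implies r), 0   [neg-or-rule on 5]
8. not (not s implies s) or (not r implies r), 1   [Dia-rule on 4: fresh world 1, 0R1]
9. not p and s, 1   [Box-rule on 3 via 0R1]
10. not p, 1   [and-rule on 9]
11. s, 1   [and-rule on 9]
12. not s implies s, 1   [neg-Dia-rule on 6 via 0R1]
13. not (not r implies r), 1   [neg-Dia-rule on 7 via 0R1]
14. not r, 1   [neg-implies-rule on 13]
15. not r implies r, 1   [or-rule on 8 (branches; this branch)]
16. r, 1   [implies-rule on 15 (branches; this branch)]
Accessibility: 0R1
Branch closes: r and not r both at 1.
(One branch shown.) All branches close.

Unsatisfiable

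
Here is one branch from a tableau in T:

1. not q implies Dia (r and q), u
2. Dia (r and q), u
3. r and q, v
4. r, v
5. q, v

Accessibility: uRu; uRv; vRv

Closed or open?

No, open

No atom appears with both signs at the same world.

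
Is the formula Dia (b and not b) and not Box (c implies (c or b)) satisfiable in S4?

1. Dia (b and not b) and not Box (c implies (c or b)), w0
2. Dia (b and not b), w0   [and-rule on 1]
3. not Box (c implies (c or b)), w0   [and-rule on 1]
4. b and not b, w1   [Dia-rule on 2: fresh world w1, w0Rw1]
5. b, w1   [and-rule on 4]
6. not b, w1   [and-rule on 4]
Accessibility: w0Rw0, w0Rw1, w1Rw1
Branch closes: b and not b both at w1.
All branches of the tableau close; one closing branch shown above.

Unsatisfiable (every branch closes)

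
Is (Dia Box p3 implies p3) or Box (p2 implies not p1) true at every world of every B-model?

Tableau for the negation not ((Dia Box p3 implies p3) or Box (p2 implies not p1)):
1. not ((Dia Box p3 implies p3) or Box (p2 implies not p1)), u
2. not (Dia Box p3 implies p3), u
3. not Box (p2 implies not p1), u
4. Dia Box p3, u
5. not p3, u
6. not (p2 implies not p1), v
7. p2, v
8. p1, v
9. Box p3, w
10. p3, u
Accessibility: uRu, uRv, uRw, vRu, vRv, wRu, wRw
Branch closes: p3 and not p3 both at u.
All branches of the negation close; one closing branch shown above.

Valid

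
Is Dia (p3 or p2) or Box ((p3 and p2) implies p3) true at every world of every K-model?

Valid

Tableau for the negation not (Dia (p3 or p2) or Box ((p3 and p2) implies p3)):
1. not (Dia (p3 or p2) or Box ((p3 and p2) implies p3)), u
2. not Dia (p3 or p2), u   [neg-or-rule on 1]
3. not Box ((p3 and p2) implies p3), u   [neg-or-rule on 1]
4. not ((p3 and p2) implies p3), v   [neg-Box-rule on 3: fresh world v, uRv]
5. p3 and p2, v   [neg-implies-rule on 4]
6. not p3, v   [neg-implies-rule on 4]
7. p3, v   [and-rule on 5]
8. p2, v   [and-rule on 5]
Accessibility: uRv
Branch closes: p3 and not p3 both at v.
Every branch of the negation's tableau closes; the branch above is one of them.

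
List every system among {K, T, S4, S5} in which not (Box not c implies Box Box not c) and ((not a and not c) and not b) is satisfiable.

K, T

S4-tableau for the formula:
1. not (Box not c implies Box Box not c) and ((not a and not c) and not b), w0
2. not (Box not c implies Box Box not c), w0
3. (not a and not c) and not b, w0
4. Box not c, w0
5. not Box Box not c, w0
6. not a and not c, w0
7. not b, w0
8. not a, w0
9. not c, w0
10. not Box not c, w1
11. not c, w1
12. c, w2
13. not c, w2
Accessibility: w0Rw0, w0Rw1, w0Rw2, w1Rw1, w1Rw2, w2Rw2
Branch closes: c and not c both at w2.
Every branch closes (one shown): unsatisfiable in S4, hence also in S5 (every S5-frame is an S4-frame).
T-tableau for the formula:
1. not (Box not c implies Box Box not c) and ((not a and not c) and not b), w0
2. not (Box not c implies Box Box not c), w0
3. (not a and not c) and not b, w0
4. Box not c, w0
5. not Box Box not c, w0
6. not a and not c, w0
7. not b, w0
8. not a, w0
9. not c, w0
10. not Box not c, w1
11. not c, w1
12. c, w2
Accessibility: w0Rw0, w0Rw1, w1Rw1, w1Rw2, w2Rw2
Complete open branch: satisfiable in T, hence also in K (this T-model is also a K-model).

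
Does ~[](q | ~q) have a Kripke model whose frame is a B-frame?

1. ~[](q | ~q), u
2. ~(q | ~q), v
3. ~q, v
4. q, v
Accessibility: uRu, uRv, vRu, vRv
Branch closes: q and ~q both at v.
Every branch closes; the branch above is one of them.

Unsatisfiable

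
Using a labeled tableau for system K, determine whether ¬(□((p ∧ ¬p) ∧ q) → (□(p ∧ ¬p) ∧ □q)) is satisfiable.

1. ¬(□((p ∧ ¬p) ∧ q) → (□(p ∧ ¬p) ∧ □q)), u
2. □((p ∧ ¬p) ∧ q), u
3. ¬(□(p ∧ ¬p) ∧ □q), u
4. ¬□(p ∧ ¬p), u
5. ¬(p ∧ ¬p), v
6. (p ∧ ¬p) ∧ q, v
7. p ∧ ¬p, v
8. q, v
9. p, v
10. ¬p, v
Accessibility: uRv
Branch closes: p and ¬p both at v.
Every branch closes; the branch above is one of them.

No, unsatisfiable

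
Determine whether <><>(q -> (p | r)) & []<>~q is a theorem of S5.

Tableau for the negation ~(<><>(q -> (p | r)) & []<>~q):
1. ~(<><>(q -> (p | r)) & []<>~q), u
2. ~[]<>~q, u
3. ~<>~q, v
4. q, u
5. q, v
Accessibility: uRu, uRv, vRu, vRv
The negation has an open branch (countermodel exists).

Not valid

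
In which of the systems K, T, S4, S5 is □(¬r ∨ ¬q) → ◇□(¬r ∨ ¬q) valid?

K-tableau for the negation ¬(□(¬r ∨ ¬q) → ◇□(¬r ∨ ¬q)):
1. ¬(□(¬r ∨ ¬q) → ◇□(¬r ∨ ¬q)), w0
2. □(¬r ∨ ¬q), w0
3. ¬◇□(¬r ∨ ¬q), w0
Complete open branch: countermodel on a K-frame, so not valid in K.
T-tableau for the negation ¬(□(¬r ∨ ¬q) → ◇□(¬r ∨ ¬q)):
1. ¬(□(¬r ∨ ¬q) → ◇□(¬r ∨ ¬q)), w0
2. □(¬r ∨ ¬q), w0
3. ¬◇□(¬r ∨ ¬q), w0
4. ¬r ∨ ¬q, w0
5. ¬□(¬r ∨ ¬q), w0
6. ¬q, w0
7. ¬(¬r ∨ ¬q), w1
8. r, w1
9. q, w1
10. ¬r ∨ ¬q, w1
11. ¬□(¬r ∨ ¬q), w1
12. ¬q, w1
Accessibility: w0Rw0, w0Rw1, w1Rw1
Branch closes: q and ¬q both at w1.
Every branch closes (one shown): valid in T, hence also in S4, S5 (every theorem of T is a theorem of S4 and S5).

T, S4, S5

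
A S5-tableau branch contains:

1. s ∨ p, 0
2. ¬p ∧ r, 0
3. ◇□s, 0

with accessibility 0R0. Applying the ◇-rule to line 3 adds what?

a fresh world 1 with 0R1, and □s at 1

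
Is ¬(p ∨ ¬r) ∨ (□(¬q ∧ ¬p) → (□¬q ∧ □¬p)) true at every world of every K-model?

Tableau for the negation ¬(¬(p ∨ ¬r) ∨ (□(¬q ∧ ¬p) → (□¬q ∧ □¬p))):
1. ¬(¬(p ∨ ¬r) ∨ (□(¬q ∧ ¬p) → (□¬q ∧ □¬p))), w0
2. p ∨ ¬r, w0
3. ¬(□(¬q ∧ ¬p) → (□¬q ∧ □¬p)), w0
4. □(¬q ∧ ¬p), w0
5. ¬(□¬q ∧ □¬p), w0
6. ¬r, w0
7. ¬□¬p, w0
8. p, w1
9. ¬q ∧ ¬p, w1
10. ¬q, w1
11. ¬p, w1
Accessibility: w0Rw1
Branch closes: p and ¬p both at w1.
Every branch of the negation's tableau closes; the branch above is one of them.

Yes, valid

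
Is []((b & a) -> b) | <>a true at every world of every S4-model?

Valid

Tableau for the negation ~([]((b & a) -> b) | <>a):
1. ~([]((b & a) -> b) | <>a), 0
2. ~[]((b & a) -> b), 0
3. ~<>a, 0
4. ~a, 0
5. ~((b & a) -> b), 1
6. b & a, 1
7. ~b, 1
8. b, 1
9. a, 1
Accessibility: 0R0, 0R1, 1R1
Branch closes: b and ~b both at 1.
Every branch of the negation's tableau closes; the branch above is one of them.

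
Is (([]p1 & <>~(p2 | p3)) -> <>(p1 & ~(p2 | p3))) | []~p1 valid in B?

Tableau for the negation ~((([]p1 & <>~(p2 | p3)) -> <>(p1 & ~(p2 | p3))) | []~p1):
1. ~((([]p1 & <>~(p2 | p3)) -> <>(p1 & ~(p2 | p3))) | []~p1), u
2. ~(([]p1 & <>~(p2 | p3)) -> <>(p1 & ~(p2 | p3))), u   [~|-rule on 1]
3. ~[]~p1, u   [~|-rule on 1]
4. []p1 & <>~(p2 | p3), u   [~->-rule on 2]
5. ~<>(p1 & ~(p2 | p3)), u   [~->-rule on 2]
6. []p1, u   [&-rule on 4]
7. <>~(p2 | p3), u   [&-rule on 4]
8. ~(p1 & ~(p2 | p3)), u   [~<>-rule on 5 via uRu]
9. p1, u   [[]-rule on 6 via uRu]
10. p2 | p3, u   [~&-rule on 8 (branches; this branch)]
11. p3, u   [|-rule on 10 (branches; this branch)]
12. p1, v   [~[]-rule on 3: fresh world v, uRv]
13. ~(p1 & ~(p2 | p3)), v   [~<>-rule on 5 via uRv]
14. p2 | p3, v   [~&-rule on 13 (branches; this branch)]
15. p3, v   [|-rule on 14 (branches; this branch)]
16. ~(p2 | p3), w   [<>-rule on 7: fresh world w, uRw]
17. ~p2, w   [~|-rule on 16]
18. ~p3, w   [~|-rule on 16]
19. ~(p1 & ~(p2 | p3)), w   [~<>-rule on 5 via uRw]
20. p1, w   [[]-rule on 6 via uRw]
21. p2 | p3, w   [~&-rule on 19 (branches; this branch)]
22. p3, w   [|-rule on 21 (branches; this branch)]
Accessibility: uRu, uRv, uRw, vRu, vRv, wRu, wRw
Branch closes: p3 and ~p3 both at w.
All branches of the negation close; one closing branch shown above.

Valid in B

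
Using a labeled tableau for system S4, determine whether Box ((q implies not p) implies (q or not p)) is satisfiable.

Yes, satisfiable

1. Box ((q implies not p) implies (q or not p)), 0
2. (q implies not p) implies (q or not p), 0   [Box-rule on 1 via 0R0]
3. q or not p, 0   [implies-rule on 2 (branches; this branch)]
4. not p, 0   [or-rule on 3 (branches; this branch)]
Accessibility: 0R0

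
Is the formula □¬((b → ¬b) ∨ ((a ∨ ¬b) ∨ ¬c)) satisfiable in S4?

Satisfiable

1. □¬((b → ¬b) ∨ ((a ∨ ¬b) ∨ ¬c)), 0
2. ¬((b → ¬b) ∨ ((a ∨ ¬b) ∨ ¬c)), 0   [□-rule on 1 via 0R0]
3. ¬(b → ¬b), 0   [¬∨-rule on 2]
4. ¬((a ∨ ¬b) ∨ ¬c), 0   [¬∨-rule on 2]
5. b, 0   [¬→-rule on 3]
6. ¬(a ∨ ¬b), 0   [¬∨-rule on 4]
7. c, 0   [¬∨-rule on 4]
8. ¬a, 0   [¬∨-rule on 6]
Accessibility: 0R0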